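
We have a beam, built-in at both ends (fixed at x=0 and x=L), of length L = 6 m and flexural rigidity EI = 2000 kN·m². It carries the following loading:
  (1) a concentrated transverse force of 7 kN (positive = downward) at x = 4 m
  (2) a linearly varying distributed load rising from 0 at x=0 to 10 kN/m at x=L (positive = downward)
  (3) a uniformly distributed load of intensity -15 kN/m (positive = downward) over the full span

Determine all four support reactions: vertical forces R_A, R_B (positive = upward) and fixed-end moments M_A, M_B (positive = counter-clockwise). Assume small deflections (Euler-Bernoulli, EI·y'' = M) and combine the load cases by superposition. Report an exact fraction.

R_A = -923/27 kN, M_A = -269/9 kN·m, R_B = -508/27 kN, M_B = 187/9 kN·m

Load 1 — point force P=7 kN at a=4 m (b=L-a=2):
  R_A = Pb²(3a+b)/L³ = 7·2²·(3·4+2)/6³ = 49/27 kN
  M_A = Pab²/L² = 7·4·2²/6² = 28/9 kN·m
  R_B = Pa²(a+3b)/L³ = 7·4²·(4+3·2)/6³ = 140/27 kN
  M_B = -Pa²b/L² = -7·4²·2/6² = -56/9 kN·m
Load 2 — triangular load w₀=10 kN/m (0→w₀ over full span):
  R_A = 3w₀L/20 = 3·10·6/20 = 9 kN
  M_A = w₀L²/30 = 10·6²/30 = 12 kN·m
  R_B = 7w₀L/20 = 7·10·6/20 = 21 kN
  M_B = -w₀L²/20 = -10·6²/20 = -18 kN·m
Load 3 — uniform load w=-15 kN/m over full span:
  R_A = wL/2 = (-15)·6/2 = -45 kN
  M_A = wL²/12 = (-15)·6²/12 = -45 kN·m
  R_B = wL/2 = (-15)·6/2 = -45 kN
  M_B = -wL²/12 = -(-15)·6²/12 = 45 kN·m
Superposition: R_A = -923/27 kN, M_A = -269/9 kN·m, R_B = -508/27 kN, M_B = 187/9 kN·m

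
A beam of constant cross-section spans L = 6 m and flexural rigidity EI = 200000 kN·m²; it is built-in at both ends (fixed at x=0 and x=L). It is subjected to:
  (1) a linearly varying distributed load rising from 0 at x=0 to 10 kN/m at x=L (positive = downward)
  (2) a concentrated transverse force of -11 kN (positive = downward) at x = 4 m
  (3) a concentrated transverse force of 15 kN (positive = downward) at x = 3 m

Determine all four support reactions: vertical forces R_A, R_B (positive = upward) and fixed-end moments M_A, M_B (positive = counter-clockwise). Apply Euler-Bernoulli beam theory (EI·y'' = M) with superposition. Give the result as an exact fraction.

Load 1 — triangular load w₀=10 kN/m (0→w₀ over full span):
  R_A = 3w₀L/20 = 3·10·6/20 = 9 kN
  M_A = w₀L²/30 = 10·6²/30 = 12 kN·m
  R_B = 7w₀L/20 = 7·10·6/20 = 21 kN
  M_B = -w₀L²/20 = -10·6²/20 = -18 kN·m
Load 2 — point force P=-11 kN at a=4 m (b=L-a=2):
  R_A = Pb²(3a+b)/L³ = (-11)·2²·(3·4+2)/6³ = -77/27 kN
  M_A = Pab²/L² = (-11)·4·2²/6² = -44/9 kN·m
  R_B = Pa²(a+3b)/L³ = (-11)·4²·(4+3·2)/6³ = -220/27 kN
  M_B = -Pa²b/L² = -(-11)·4²·2/6² = 88/9 kN·m
Load 3 — point force P=15 kN at a=3 m (b=L-a=3):
  R_A = Pb²(3a+b)/L³ = 15·3²·(3·3+3)/6³ = 15/2 kN
  M_A = Pab²/L² = 15·3·3²/6² = 45/4 kN·m
  R_B = Pa²(a+3b)/L³ = 15·3²·(3+3·3)/6³ = 15/2 kN
  M_B = -Pa²b/L² = -15·3²·3/6² = -45/4 kN·m
Superposition: R_A = 737/54 kN, M_A = 661/36 kN·m, R_B = 1099/54 kN, M_B = -701/36 kN·m

R_A = 737/54 kN, M_A = 661/36 kN·m, R_B = 1099/54 kN, M_B = -701/36 kN·m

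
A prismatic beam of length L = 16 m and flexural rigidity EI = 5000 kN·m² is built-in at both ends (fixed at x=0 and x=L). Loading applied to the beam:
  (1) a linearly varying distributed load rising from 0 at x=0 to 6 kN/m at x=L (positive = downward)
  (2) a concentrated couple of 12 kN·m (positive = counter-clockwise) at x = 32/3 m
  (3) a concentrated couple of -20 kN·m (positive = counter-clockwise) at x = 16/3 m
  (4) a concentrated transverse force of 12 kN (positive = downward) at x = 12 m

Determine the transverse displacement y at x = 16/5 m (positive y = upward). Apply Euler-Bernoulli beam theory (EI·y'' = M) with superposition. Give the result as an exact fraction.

y(16/5) = -4298032/87890625 m

Load 1 — triangular load w₀=6 kN/m (0→w₀ over full span):
  y_1 = -w₀x²(L-x)²(x+2L)/(120LEI) = -6·(16/5)²·(16-(16/5))²·((16/5)+2·16)/(120·16·5000) = -360448/9765625 m
Load 2 — applied couple M₀=12 kN·m at a=32/3 m (b=L-a=16/3):
  y_2 = (R_Ax³/6 - M_Ax²/2)/EI  [x≤a] with R_A=1, M_A=4 = (1·(16/5)³/6 - 4·(16/5)²/2)/5000 = -704/234375 m
Load 3 — applied couple M₀=-20 kN·m at a=16/3 m (b=L-a=32/3):
  y_3 = (R_Ax³/6 - M_Ax²/2)/EI  [x≤a] with R_A=-5/3, M_A=0 = ((-5/3)·(16/5)³/6 - 0·(16/5)²/2)/5000 = -256/140625 m
Load 4 — point force P=12 kN at a=12 m (b=L-a=4):
  y_4 = -Pb²x²(3aL-(3a+b)x)/(6L³EI)  [x≤a] = -12·4²·(16/5)²·(3·12·16-(3·12+4)·(16/5))/(6·16³·5000) = -112/15625 m
Superposition: y = Σ y_i = -4298032/87890625 m ≈ -0.048902 m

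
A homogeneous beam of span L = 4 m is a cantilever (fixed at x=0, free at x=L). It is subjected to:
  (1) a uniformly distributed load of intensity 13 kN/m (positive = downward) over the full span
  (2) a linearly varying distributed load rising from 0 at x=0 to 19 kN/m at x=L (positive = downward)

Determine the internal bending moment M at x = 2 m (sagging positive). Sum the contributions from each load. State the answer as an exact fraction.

M(2) = -173/3 kN·m

Load 1 — uniform load w=13 kN/m over full span:
  M_1 = -w(L-x)²/2 = -13·(4-2)²/2 = -26 kN·m
Load 2 — triangular load w₀=19 kN/m (0→w₀ over full span):
  M_2 = w₀Lx/2 - w₀L²/3 - w₀x³/(6L) = 19·4·2/2 - 19·4²/3 - 19·2³/(6·4) = -95/3 kN·m
Superposition: M = Σ M_i = -173/3 kN·m ≈ -57.666667 kN·m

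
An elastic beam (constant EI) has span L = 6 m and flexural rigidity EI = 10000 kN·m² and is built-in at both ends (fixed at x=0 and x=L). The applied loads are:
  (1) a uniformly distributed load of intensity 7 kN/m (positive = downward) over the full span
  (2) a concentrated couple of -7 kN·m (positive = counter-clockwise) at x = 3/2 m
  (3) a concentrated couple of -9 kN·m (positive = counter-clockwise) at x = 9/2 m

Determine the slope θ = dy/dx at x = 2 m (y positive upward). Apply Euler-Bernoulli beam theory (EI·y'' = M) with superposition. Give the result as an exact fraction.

Load 1 — uniform load w=7 kN/m over full span:
  θ_1 = -wx(L-x)(L-2x)/(12EI) = -7·2·(6-2)·(6-2·2)/(12·10000) = -7/7500 rad
Load 2 — applied couple M₀=-7 kN·m at a=3/2 m (b=L-a=9/2):
  θ_2 = (R_Ax²/2 - M_Ax - M₀(x-a))/EI  [x>a] with R_A=-21/16, M_A=21/16 = ((-21/16)·2²/2 - (21/16)·2 - (-7)·(2-(3/2)))/10000 = -7/40000 rad
Load 3 — applied couple M₀=-9 kN·m at a=9/2 m (b=L-a=3/2):
  θ_3 = (R_Ax²/2 - M_Ax)/EI  [x≤a] with R_A=-27/16, M_A=-45/16 = ((-27/16)·2²/2 - (-45/16)·2)/10000 = 9/40000 rad
Superposition: θ = Σ θ_i = -53/60000 rad ≈ -0.000883 rad

θ(2) = -53/60000 rad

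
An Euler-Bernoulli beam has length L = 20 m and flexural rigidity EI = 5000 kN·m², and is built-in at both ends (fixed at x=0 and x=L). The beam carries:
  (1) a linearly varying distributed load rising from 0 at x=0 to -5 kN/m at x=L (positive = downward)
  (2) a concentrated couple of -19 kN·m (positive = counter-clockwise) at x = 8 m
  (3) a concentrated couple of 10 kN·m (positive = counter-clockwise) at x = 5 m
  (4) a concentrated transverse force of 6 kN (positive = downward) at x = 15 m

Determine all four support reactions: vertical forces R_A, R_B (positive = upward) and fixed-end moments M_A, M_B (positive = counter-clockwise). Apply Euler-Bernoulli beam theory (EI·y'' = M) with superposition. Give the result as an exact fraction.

Load 1 — triangular load w₀=-5 kN/m (0→w₀ over full span):
  R_A = 3w₀L/20 = 3·(-5)·20/20 = -15 kN
  M_A = w₀L²/30 = (-5)·20²/30 = -200/3 kN·m
  R_B = 7w₀L/20 = 7·(-5)·20/20 = -35 kN
  M_B = -w₀L²/20 = -(-5)·20²/20 = 100 kN·m
Load 2 — applied couple M₀=-19 kN·m at a=8 m (b=L-a=12):
  R_A = 6M₀ab/L³ = 6·(-19)·8·12/20³ = -171/125 kN
  M_A = M₀b(2a-b)/L² = (-19)·12·(2·8-12)/20² = -57/25 kN·m
  R_B = -6M₀ab/L³ = -6·(-19)·8·12/20³ = 171/125 kN
  M_B = M₀a(2b-a)/L² = (-19)·8·(2·12-8)/20² = -152/25 kN·m
Load 3 — applied couple M₀=10 kN·m at a=5 m (b=L-a=15):
  R_A = 6M₀ab/L³ = 6·10·5·15/20³ = 9/16 kN
  M_A = M₀b(2a-b)/L² = 10·15·(2·5-15)/20² = -15/8 kN·m
  R_B = -6M₀ab/L³ = -6·10·5·15/20³ = -9/16 kN
  M_B = M₀a(2b-a)/L² = 10·5·(2·15-5)/20² = 25/8 kN·m
Load 4 — point force P=6 kN at a=15 m (b=L-a=5):
  R_A = Pb²(3a+b)/L³ = 6·5²·(3·15+5)/20³ = 15/16 kN
  M_A = Pab²/L² = 6·15·5²/20² = 45/8 kN·m
  R_B = Pa²(a+3b)/L³ = 6·15²·(15+3·5)/20³ = 81/16 kN
  M_B = -Pa²b/L² = -6·15²·5/20² = -135/8 kN·m
Superposition: R_A = -3717/250 kN, M_A = -19559/300 kN·m, R_B = -7283/250 kN, M_B = 8017/100 kN·m

R_A = -3717/250 kN, M_A = -19559/300 kN·m, R_B = -7283/250 kN, M_B = 8017/100 kN·m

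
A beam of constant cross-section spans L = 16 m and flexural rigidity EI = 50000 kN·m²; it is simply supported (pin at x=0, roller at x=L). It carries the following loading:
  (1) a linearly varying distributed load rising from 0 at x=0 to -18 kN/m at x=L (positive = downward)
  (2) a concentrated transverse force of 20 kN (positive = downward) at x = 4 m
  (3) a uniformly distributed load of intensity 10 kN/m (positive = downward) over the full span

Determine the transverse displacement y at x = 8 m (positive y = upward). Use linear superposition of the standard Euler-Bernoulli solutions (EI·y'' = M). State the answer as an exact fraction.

y(8) = -76/1875 m

Load 1 — triangular load w₀=-18 kN/m (0→w₀ over full span):
  y_1 = -w₀x(7L⁴-10L²x²+3x⁴)/(360LEI) = -(-18)·8·(7·16⁴-10·16²·8²+3·8⁴)/(360·16·50000) = 96/625 m
Load 2 — point force P=20 kN at a=4 m (b=L-a=12):
  y_2 = -Pa(L-x)(2Lx-a²-x²)/(6LEI)  [x>a] = -20·4·(16-8)·(2·16·8-4²-8²)/(6·16·50000) = -44/1875 m
Load 3 — uniform load w=10 kN/m over full span:
  y_3 = -wx(L³-2Lx²+x³)/(24EI) = -10·8·(16³-2·16·8²+8³)/(24·50000) = -64/375 m
Superposition: y = Σ y_i = -76/1875 m ≈ -0.040533 m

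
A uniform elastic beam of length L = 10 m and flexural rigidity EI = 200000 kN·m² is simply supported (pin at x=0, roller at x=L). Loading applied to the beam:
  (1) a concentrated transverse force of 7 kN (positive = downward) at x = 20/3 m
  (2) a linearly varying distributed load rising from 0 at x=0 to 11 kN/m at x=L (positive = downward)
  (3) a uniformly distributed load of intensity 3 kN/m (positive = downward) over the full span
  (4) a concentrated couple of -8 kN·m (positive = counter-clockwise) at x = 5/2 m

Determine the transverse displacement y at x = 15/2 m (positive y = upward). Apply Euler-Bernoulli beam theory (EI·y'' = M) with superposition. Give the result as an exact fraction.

y(15/2) = -1545787/331776000 m

Load 1 — point force P=7 kN at a=20/3 m (b=L-a=10/3):
  y_1 = -Pa(L-x)(2Lx-a²-x²)/(6LEI)  [x>a] = -7·(20/3)·(10-(15/2))·(2·10·(15/2)-(20/3)²-(15/2)²)/(6·10·200000) = -497/1036800 m
Load 2 — triangular load w₀=11 kN/m (0→w₀ over full span):
  y_2 = -w₀x(7L⁴-10L²x²+3x⁴)/(360LEI) = -11·(15/2)·(7·10⁴-10·10²·(15/2)²+3·(15/2)⁴)/(360·10·200000) = -1309/491520 m
Load 3 — uniform load w=3 kN/m over full span:
  y_3 = -wx(L³-2Lx²+x³)/(24EI) = -3·(15/2)·(10³-2·10·(15/2)²+(15/2)³)/(24·200000) = -57/40960 m
Load 4 — applied couple M₀=-8 kN·m at a=5/2 m (b=L-a=15/2):
  y_4 = (M₀x³/(6L)-M₀(x-a)²/2+C₁x)/EI  [x>a] with C₁=M₀(3b²-L²)/(6L)=-55/6 = ((-8)·(15/2)³/(6·10)-(-8)·((15/2)-(5/2))²/2+(-55/6)·(15/2))/200000 = -1/8000 m
Superposition: y = Σ y_i = -1545787/331776000 m ≈ -0.004659 m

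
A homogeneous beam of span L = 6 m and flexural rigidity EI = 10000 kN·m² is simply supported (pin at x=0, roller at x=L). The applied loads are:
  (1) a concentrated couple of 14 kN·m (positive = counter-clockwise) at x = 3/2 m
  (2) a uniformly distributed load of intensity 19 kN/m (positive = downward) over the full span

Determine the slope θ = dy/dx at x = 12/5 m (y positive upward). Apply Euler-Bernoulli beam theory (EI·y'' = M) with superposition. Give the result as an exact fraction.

Load 1 — applied couple M₀=14 kN·m at a=3/2 m (b=L-a=9/2):
  θ_1 = (M₀x²/(2L)-M₀(x-a)+C₁)/EI  [x>a] with C₁=M₀(3b²-L²)/(6L)=77/8 = (14·(12/5)²/(2·6)-14·((12/5)-(3/2))+(77/8))/10000 = 749/2000000 rad
Load 2 — uniform load w=19 kN/m over full span:
  θ_2 = -w(L³-6Lx²+4x³)/(24EI) = -19·(6³-6·6·(12/5)²+4·(12/5)³)/(24·10000) = -6327/1250000 rad
Superposition: θ = Σ θ_i = -46871/10000000 rad ≈ -0.004687 rad

θ(12/5) = -46871/10000000 rad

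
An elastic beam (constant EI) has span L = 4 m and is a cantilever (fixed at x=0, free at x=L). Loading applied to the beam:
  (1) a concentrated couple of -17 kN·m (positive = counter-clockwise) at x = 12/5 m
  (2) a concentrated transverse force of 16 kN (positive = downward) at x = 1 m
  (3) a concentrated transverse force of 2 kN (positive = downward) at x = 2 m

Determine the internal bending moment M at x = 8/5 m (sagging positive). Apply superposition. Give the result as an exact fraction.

Load 1 — applied couple M₀=-17 kN·m at a=12/5 m (b=L-a=8/5):
  M_1 = M₀  [x≤a] = (-17) = -17 kN·m
Load 2 — point force P=16 kN at a=1 m (b=L-a=3):
  M_2 = 0  [x>a] = 0 kN·m
Load 3 — point force P=2 kN at a=2 m (b=L-a=2):
  M_3 = -P(a-x)  [x≤a] = -2·(2-(8/5)) = -4/5 kN·m
Superposition: M = Σ M_i = -89/5 kN·m ≈ -17.800000 kN·m

M(8/5) = -89/5 kN·m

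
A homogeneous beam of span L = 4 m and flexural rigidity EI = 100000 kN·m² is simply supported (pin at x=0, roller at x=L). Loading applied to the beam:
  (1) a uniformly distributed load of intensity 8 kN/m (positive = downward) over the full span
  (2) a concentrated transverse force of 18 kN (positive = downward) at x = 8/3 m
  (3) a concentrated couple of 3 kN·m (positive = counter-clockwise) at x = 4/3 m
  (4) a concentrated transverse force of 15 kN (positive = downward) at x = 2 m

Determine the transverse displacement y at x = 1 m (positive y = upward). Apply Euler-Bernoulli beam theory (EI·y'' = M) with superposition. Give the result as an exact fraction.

Load 1 — uniform load w=8 kN/m over full span:
  y_1 = -wx(L³-2Lx²+x³)/(24EI) = -8·1·(4³-2·4·1²+1³)/(24·100000) = -19/100000 m
Load 2 — point force P=18 kN at a=8/3 m (b=L-a=4/3):
  y_2 = -Pbx(L²-b²-x²)/(6LEI)  [x≤a] = -18·(4/3)·1·(4²-(4/3)²-1²)/(6·4·100000) = -119/900000 m
Load 3 — applied couple M₀=3 kN·m at a=4/3 m (b=L-a=8/3):
  y_3 = (M₀x³/(6L)+C₁x)/EI  [x≤a] with C₁=M₀(3b²-L²)/(6L)=2/3 = (3·1³/(6·4)+(2/3)·1)/100000 = 19/2400000 m
Load 4 — point force P=15 kN at a=2 m (b=L-a=2):
  y_4 = -Pbx(L²-b²-x²)/(6LEI)  [x≤a] = -15·2·1·(4²-2²-1²)/(6·4·100000) = -11/80000 m
Superposition: y = Σ y_i = -3253/7200000 m ≈ -0.000452 m

y(1) = -3253/7200000 m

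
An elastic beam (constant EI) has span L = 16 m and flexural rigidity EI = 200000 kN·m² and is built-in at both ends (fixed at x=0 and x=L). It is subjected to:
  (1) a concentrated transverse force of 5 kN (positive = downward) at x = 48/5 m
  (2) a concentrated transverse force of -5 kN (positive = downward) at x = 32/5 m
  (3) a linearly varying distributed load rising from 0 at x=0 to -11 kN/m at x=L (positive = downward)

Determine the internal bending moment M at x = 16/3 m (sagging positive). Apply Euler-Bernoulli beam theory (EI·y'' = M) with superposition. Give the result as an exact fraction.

Load 1 — point force P=5 kN at a=48/5 m (b=L-a=32/5):
  M_1 = Pb²(3a+b)x/L³ - Pab²/L²  [x≤a] = 5·(32/5)²·(3·(48/5)+(32/5))·(16/3)/16³ - 5·(48/5)·(32/5)²/16² = 128/75 kN·m
Load 2 — point force P=-5 kN at a=32/5 m (b=L-a=48/5):
  M_2 = Pb²(3a+b)x/L³ - Pab²/L²  [x≤a] = (-5)·(48/5)²·(3·(32/5)+(48/5))·(16/3)/16³ - (-5)·(32/5)·(48/5)²/16² = -144/25 kN·m
Load 3 — triangular load w₀=-11 kN/m (0→w₀ over full span):
  M_3 = 3w₀Lx/20 - w₀L²/30 - w₀x³/(6L) = 3·(-11)·16·(16/3)/20 - (-11)·16²/30 - (-11)·(16/3)³/(6·16) = -11968/405 kN·m
Superposition: M = Σ M_i = -68048/2025 kN·m ≈ -33.603951 kN·m

M(16/3) = -68048/2025 kN·m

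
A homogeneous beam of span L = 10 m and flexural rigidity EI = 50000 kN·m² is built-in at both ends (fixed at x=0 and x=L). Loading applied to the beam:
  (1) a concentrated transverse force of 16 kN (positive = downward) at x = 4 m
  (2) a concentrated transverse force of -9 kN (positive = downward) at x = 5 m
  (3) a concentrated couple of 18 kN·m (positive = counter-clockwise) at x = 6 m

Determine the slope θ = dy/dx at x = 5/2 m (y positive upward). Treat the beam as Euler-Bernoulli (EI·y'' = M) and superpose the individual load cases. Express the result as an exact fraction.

θ(5/2) = -279/800000 rad

Load 1 — point force P=16 kN at a=4 m (b=L-a=6):
  θ_1 = -Pb²x(2aL-(3a+b)x)/(2L³EI)  [x≤a] = -16·6²·(5/2)·(2·4·10-(3·4+6)·(5/2))/(2·10³·50000) = -63/125000 rad
Load 2 — point force P=-9 kN at a=5 m (b=L-a=5):
  θ_2 = -Pb²x(2aL-(3a+b)x)/(2L³EI)  [x≤a] = -(-9)·5²·(5/2)·(2·5·10-(3·5+5)·(5/2))/(2·10³·50000) = 9/32000 rad
Load 3 — applied couple M₀=18 kN·m at a=6 m (b=L-a=4):
  θ_3 = (R_Ax²/2 - M_Ax)/EI  [x≤a] with R_A=324/125, M_A=144/25 = ((324/125)·(5/2)²/2 - (144/25)·(5/2))/50000 = -63/500000 rad
Superposition: θ = Σ θ_i = -279/800000 rad ≈ -0.000349 rad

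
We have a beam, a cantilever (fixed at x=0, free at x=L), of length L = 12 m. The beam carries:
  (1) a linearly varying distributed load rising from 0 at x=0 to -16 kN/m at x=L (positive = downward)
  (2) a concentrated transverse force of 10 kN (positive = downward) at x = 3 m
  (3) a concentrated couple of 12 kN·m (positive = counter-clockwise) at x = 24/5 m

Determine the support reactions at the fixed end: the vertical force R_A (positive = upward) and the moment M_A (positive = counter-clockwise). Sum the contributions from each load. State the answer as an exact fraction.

Load 1 — triangular load w₀=-16 kN/m (0→w₀ over full span):
  R_A = w₀L/2 = (-16)·12/2 = -96 kN
  M_A = w₀L²/3 = (-16)·12²/3 = -768 kN·m
Load 2 — point force P=10 kN at a=3 m (b=L-a=9):
  R_A = P = 10 kN
  M_A = Pa = 10·3 = 30 kN·m
Load 3 — applied couple M₀=12 kN·m at a=24/5 m (b=L-a=36/5):
  R_A = 0 kN
  M_A = -M₀ = -12 kN·m
Superposition: R_A = -86 kN, M_A = -750 kN·m

R_A = -86 kN, M_A = -750 kN·m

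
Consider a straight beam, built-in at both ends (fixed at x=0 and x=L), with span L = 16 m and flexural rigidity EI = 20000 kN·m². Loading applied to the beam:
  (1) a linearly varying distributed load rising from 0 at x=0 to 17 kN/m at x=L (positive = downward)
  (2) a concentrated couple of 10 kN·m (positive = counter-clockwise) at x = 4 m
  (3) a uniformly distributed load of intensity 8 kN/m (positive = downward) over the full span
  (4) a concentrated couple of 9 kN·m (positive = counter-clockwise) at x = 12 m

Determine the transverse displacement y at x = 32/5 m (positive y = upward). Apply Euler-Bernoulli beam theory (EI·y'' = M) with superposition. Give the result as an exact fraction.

y(32/5) = -2472051/19531250 m

Load 1 — triangular load w₀=17 kN/m (0→w₀ over full span):
  y_1 = -w₀x²(L-x)²(x+2L)/(120LEI) = -17·(32/5)²·(16-(32/5))²·((32/5)+2·16)/(120·16·20000) = -626688/9765625 m
Load 2 — applied couple M₀=10 kN·m at a=4 m (b=L-a=12):
  y_2 = (R_Ax³/6 - M_Ax²/2 - M₀(x-a)²/2)/EI  [x>a] with R_A=45/64, M_A=-15/8 = ((45/64)·(32/5)³/6 - (-15/8)·(32/5)²/2 - 10·((32/5)-4)²/2)/20000 = 63/31250 m
Load 3 — uniform load w=8 kN/m over full span:
  y_3 = -wx²(L-x)²/(24EI) = -8·(32/5)²·(16-(32/5))²/(24·20000) = -24576/390625 m
Load 4 — applied couple M₀=9 kN·m at a=12 m (b=L-a=4):
  y_4 = (R_Ax³/6 - M_Ax²/2)/EI  [x≤a] with R_A=81/128, M_A=45/16 = ((81/128)·(32/5)³/6 - (45/16)·(32/5)²/2)/20000 = -117/78125 m
Superposition: y = Σ y_i = -2472051/19531250 m ≈ -0.126569 m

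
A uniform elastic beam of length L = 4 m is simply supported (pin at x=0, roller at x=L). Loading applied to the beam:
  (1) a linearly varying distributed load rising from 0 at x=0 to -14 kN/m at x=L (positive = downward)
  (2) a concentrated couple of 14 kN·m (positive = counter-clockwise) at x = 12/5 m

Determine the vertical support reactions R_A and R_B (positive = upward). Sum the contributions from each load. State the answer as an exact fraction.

Load 1 — triangular load w₀=-14 kN/m (0→w₀ over full span):
  R_A = w₀L/6 = (-14)·4/6 = -28/3 kN
  R_B = w₀L/3 = (-14)·4/3 = -56/3 kN
Load 2 — applied couple M₀=14 kN·m at a=12/5 m (b=L-a=8/5):
  R_A = M₀/L = 14/4 = 7/2 kN
  R_B = -M₀/L = -14/4 = -7/2 kN
Superposition: R_A = -35/6 kN, R_B = -133/6 kN

R_A = -35/6 kN, R_B = -133/6 kN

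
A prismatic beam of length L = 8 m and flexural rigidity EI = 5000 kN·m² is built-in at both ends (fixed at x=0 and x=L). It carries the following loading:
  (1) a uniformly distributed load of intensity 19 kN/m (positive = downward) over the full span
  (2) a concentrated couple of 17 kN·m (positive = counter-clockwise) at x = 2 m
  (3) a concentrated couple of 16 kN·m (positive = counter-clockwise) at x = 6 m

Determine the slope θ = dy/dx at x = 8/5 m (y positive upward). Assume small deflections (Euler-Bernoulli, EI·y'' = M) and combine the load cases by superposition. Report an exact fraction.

θ(8/5) = -2337/156250 rad

Load 1 — uniform load w=19 kN/m over full span:
  θ_1 = -wx(L-x)(L-2x)/(12EI) = -19·(8/5)·(8-(8/5))·(8-2·(8/5))/(12·5000) = -1216/78125 rad
Load 2 — applied couple M₀=17 kN·m at a=2 m (b=L-a=6):
  θ_2 = (R_Ax²/2 - M_Ax)/EI  [x≤a] with R_A=153/64, M_A=-51/16 = ((153/64)·(8/5)²/2 - (-51/16)·(8/5))/5000 = 51/31250 rad
Load 3 — applied couple M₀=16 kN·m at a=6 m (b=L-a=2):
  θ_3 = (R_Ax²/2 - M_Ax)/EI  [x≤a] with R_A=9/4, M_A=5 = ((9/4)·(8/5)²/2 - 5·(8/5))/5000 = -16/15625 rad
Superposition: θ = Σ θ_i = -2337/156250 rad ≈ -0.014957 rad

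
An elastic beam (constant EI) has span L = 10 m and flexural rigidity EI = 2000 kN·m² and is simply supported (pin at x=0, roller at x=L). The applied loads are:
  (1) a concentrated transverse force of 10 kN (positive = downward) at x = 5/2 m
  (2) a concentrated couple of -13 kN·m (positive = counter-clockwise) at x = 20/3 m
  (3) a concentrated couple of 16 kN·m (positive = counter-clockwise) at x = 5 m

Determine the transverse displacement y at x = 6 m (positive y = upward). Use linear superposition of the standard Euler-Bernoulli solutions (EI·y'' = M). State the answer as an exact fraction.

Load 1 — point force P=10 kN at a=5/2 m (b=L-a=15/2):
  y_1 = -Pa(L-x)(2Lx-a²-x²)/(6LEI)  [x>a] = -10·(5/2)·(10-6)·(2·10·6-(5/2)²-6²)/(6·10·2000) = -311/4800 m
Load 2 — applied couple M₀=-13 kN·m at a=20/3 m (b=L-a=10/3):
  y_2 = (M₀x³/(6L)+C₁x)/EI  [x≤a] with C₁=M₀(3b²-L²)/(6L)=130/9 = ((-13)·6³/(6·10)+(130/9)·6)/2000 = 299/15000 m
Load 3 — applied couple M₀=16 kN·m at a=5 m (b=L-a=5):
  y_3 = (M₀x³/(6L)-M₀(x-a)²/2+C₁x)/EI  [x>a] with C₁=M₀(3b²-L²)/(6L)=-20/3 = (16·6³/(6·10)-16·(6-5)²/2+(-20/3)·6)/2000 = 3/625 m
Superposition: y = Σ y_i = -4807/120000 m ≈ -0.040058 m

y(6) = -4807/120000 m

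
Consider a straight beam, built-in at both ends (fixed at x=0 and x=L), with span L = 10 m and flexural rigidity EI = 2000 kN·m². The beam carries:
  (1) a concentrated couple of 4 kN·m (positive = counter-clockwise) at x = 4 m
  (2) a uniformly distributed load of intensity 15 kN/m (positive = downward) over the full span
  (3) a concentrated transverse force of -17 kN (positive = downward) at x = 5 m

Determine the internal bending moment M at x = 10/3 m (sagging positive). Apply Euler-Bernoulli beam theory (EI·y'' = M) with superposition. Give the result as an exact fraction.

M(10/3) = 10807/300 kN·m

Load 1 — applied couple M₀=4 kN·m at a=4 m (b=L-a=6):
  M_1 = R_Ax - M_A  [x≤a] with R_A=72/125, M_A=12/25 = (72/125)·(10/3) - (12/25) = 36/25 kN·m
Load 2 — uniform load w=15 kN/m over full span:
  M_2 = wLx/2 - wL²/12 - wx²/2 = 15·10·(10/3)/2 - 15·10²/12 - 15·(10/3)²/2 = 125/3 kN·m
Load 3 — point force P=-17 kN at a=5 m (b=L-a=5):
  M_3 = Pb²(3a+b)x/L³ - Pab²/L²  [x≤a] = (-17)·5²·(3·5+5)·(10/3)/10³ - (-17)·5·5²/10² = -85/12 kN·m
Superposition: M = Σ M_i = 10807/300 kN·m ≈ 36.023333 kN·m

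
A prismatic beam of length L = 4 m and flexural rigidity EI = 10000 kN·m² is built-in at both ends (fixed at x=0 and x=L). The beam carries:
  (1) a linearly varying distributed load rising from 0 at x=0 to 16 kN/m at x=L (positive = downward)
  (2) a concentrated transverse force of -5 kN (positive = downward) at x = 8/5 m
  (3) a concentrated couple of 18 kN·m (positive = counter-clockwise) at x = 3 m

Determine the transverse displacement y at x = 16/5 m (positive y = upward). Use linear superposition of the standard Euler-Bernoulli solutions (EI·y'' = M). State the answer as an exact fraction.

y(16/5) = -54601/156250000 m

Load 1 — triangular load w₀=16 kN/m (0→w₀ over full span):
  y_1 = -w₀x²(L-x)²(x+2L)/(120LEI) = -16·(16/5)²·(4-(16/5))²·((16/5)+2·4)/(120·4·10000) = -7168/29296875 m
Load 2 — point force P=-5 kN at a=8/5 m (b=L-a=12/5):
  y_2 = -Pa²(L-x)²(3bL-(3b+a)(L-x))/(6L³EI)  [x>a] = -(-5)·(8/5)²·(4-(16/5))²·(3·(12/5)·4-(3·(12/5)+(8/5))·(4-(16/5)))/(6·4³·10000) = 272/5859375 m
Load 3 — applied couple M₀=18 kN·m at a=3 m (b=L-a=1):
  y_3 = (R_Ax³/6 - M_Ax²/2 - M₀(x-a)²/2)/EI  [x>a] with R_A=81/16, M_A=45/8 = ((81/16)·(16/5)³/6 - (45/8)·(16/5)²/2 - 18·((16/5)-3)²/2)/10000 = -189/1250000 m
Superposition: y = Σ y_i = -54601/156250000 m ≈ -0.000349 m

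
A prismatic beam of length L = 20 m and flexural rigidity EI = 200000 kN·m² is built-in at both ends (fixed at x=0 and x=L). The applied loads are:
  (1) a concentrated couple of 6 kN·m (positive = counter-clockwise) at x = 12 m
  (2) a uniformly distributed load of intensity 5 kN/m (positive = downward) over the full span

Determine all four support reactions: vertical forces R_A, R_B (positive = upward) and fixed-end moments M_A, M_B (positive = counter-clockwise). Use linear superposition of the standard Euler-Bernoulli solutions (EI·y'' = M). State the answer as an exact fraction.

R_A = 6304/125 kN, M_A = 12644/75 kN·m, R_B = 6196/125 kN, M_B = -12446/75 kN·m

Load 1 — applied couple M₀=6 kN·m at a=12 m (b=L-a=8):
  R_A = 6M₀ab/L³ = 6·6·12·8/20³ = 54/125 kN
  M_A = M₀b(2a-b)/L² = 6·8·(2·12-8)/20² = 48/25 kN·m
  R_B = -6M₀ab/L³ = -6·6·12·8/20³ = -54/125 kN
  M_B = M₀a(2b-a)/L² = 6·12·(2·8-12)/20² = 18/25 kN·m
Load 2 — uniform load w=5 kN/m over full span:
  R_A = wL/2 = 5·20/2 = 50 kN
  M_A = wL²/12 = 5·20²/12 = 500/3 kN·m
  R_B = wL/2 = 5·20/2 = 50 kN
  M_B = -wL²/12 = -5·20²/12 = -500/3 kN·m
Superposition: R_A = 6304/125 kN, M_A = 12644/75 kN·m, R_B = 6196/125 kN, M_B = -12446/75 kN·m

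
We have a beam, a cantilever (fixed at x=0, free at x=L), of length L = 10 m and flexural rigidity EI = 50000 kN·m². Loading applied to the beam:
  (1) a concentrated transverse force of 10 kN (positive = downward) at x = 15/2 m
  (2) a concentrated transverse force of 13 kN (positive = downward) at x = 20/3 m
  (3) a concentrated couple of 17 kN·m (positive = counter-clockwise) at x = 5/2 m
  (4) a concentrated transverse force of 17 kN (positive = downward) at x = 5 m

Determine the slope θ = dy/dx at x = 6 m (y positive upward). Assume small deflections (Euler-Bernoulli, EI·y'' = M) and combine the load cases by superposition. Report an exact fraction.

θ(6) = -363/25000 rad

Load 1 — point force P=10 kN at a=15/2 m (b=L-a=5/2):
  θ_1 = -Px(2a-x)/(2EI)  [x≤a] = -10·6·(2·(15/2)-6)/(2·50000) = -27/5000 rad
Load 2 — point force P=13 kN at a=20/3 m (b=L-a=10/3):
  θ_2 = -Px(2a-x)/(2EI)  [x≤a] = -13·6·(2·(20/3)-6)/(2·50000) = -143/25000 rad
Load 3 — applied couple M₀=17 kN·m at a=5/2 m (b=L-a=15/2):
  θ_3 = M₀a/EI  [x>a] = 17·(5/2)/50000 = 17/20000 rad
Load 4 — point force P=17 kN at a=5 m (b=L-a=5):
  θ_4 = -Pa²/(2EI)  [x>a] = -17·5²/(2·50000) = -17/4000 rad
Superposition: θ = Σ θ_i = -363/25000 rad ≈ -0.014520 rad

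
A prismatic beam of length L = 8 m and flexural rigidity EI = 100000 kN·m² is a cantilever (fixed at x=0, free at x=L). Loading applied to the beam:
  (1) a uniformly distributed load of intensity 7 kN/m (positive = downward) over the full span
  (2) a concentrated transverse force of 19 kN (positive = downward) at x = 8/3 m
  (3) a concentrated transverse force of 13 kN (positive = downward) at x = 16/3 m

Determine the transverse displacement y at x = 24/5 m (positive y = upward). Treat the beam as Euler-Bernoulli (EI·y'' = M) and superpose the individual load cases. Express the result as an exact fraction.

Load 1 — uniform load w=7 kN/m over full span:
  y_1 = -wx²(x²-4Lx+6L²)/(24EI) = -7·(24/5)²·((24/5)²-4·8·(24/5)+6·8²)/(24·100000) = -33264/1953125 m
Load 2 — point force P=19 kN at a=8/3 m (b=L-a=16/3):
  y_2 = -Pa²(3x-a)/(6EI)  [x>a] = -19·(8/3)²·(3·(24/5)-(8/3))/(6·100000) = -3344/1265625 m
Load 3 — point force P=13 kN at a=16/3 m (b=L-a=8/3):
  y_3 = -Px²(3a-x)/(6EI)  [x≤a] = -13·(24/5)²·(3·(16/3)-(24/5))/(6·100000) = -2184/390625 m
Superposition: y = Σ y_i = -3996904/158203125 m ≈ -0.025264 m

y(24/5) = -3996904/158203125 m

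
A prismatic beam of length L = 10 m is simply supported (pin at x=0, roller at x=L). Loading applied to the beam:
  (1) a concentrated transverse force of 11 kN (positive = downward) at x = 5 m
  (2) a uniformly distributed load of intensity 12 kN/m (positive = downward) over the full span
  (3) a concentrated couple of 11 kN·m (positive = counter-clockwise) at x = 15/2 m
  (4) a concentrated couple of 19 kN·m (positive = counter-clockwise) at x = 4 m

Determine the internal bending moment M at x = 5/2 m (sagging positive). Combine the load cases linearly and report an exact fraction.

M(5/2) = 535/4 kN·m

Load 1 — point force P=11 kN at a=5 m (b=L-a=5):
  M_1 = Pbx/L  [x≤a] = 11·5·(5/2)/10 = 55/4 kN·m
Load 2 — uniform load w=12 kN/m over full span:
  M_2 = wx(L-x)/2 = 12·(5/2)·(10-(5/2))/2 = 225/2 kN·m
Load 3 — applied couple M₀=11 kN·m at a=15/2 m (b=L-a=5/2):
  M_3 = M₀x/L  [x≤a] = 11·(5/2)/10 = 11/4 kN·m
Load 4 — applied couple M₀=19 kN·m at a=4 m (b=L-a=6):
  M_4 = M₀x/L  [x≤a] = 19·(5/2)/10 = 19/4 kN·m
Superposition: M = Σ M_i = 535/4 kN·m ≈ 133.750000 kN·m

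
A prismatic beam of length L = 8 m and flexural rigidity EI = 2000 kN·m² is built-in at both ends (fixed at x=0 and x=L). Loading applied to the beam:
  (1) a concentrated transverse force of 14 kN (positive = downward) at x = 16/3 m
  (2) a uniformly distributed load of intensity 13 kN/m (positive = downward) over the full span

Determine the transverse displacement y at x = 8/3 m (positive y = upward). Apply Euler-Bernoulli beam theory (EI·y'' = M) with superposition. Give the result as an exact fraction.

y(8/3) = -3488/54675 m

Load 1 — point force P=14 kN at a=16/3 m (b=L-a=8/3):
  y_1 = -Pb²x²(3aL-(3a+b)x)/(6L³EI)  [x≤a] = -14·(8/3)²·(8/3)²·(3·(16/3)·8-(3·(16/3)+(8/3))·(8/3))/(6·8³·2000) = -2464/273375 m
Load 2 — uniform load w=13 kN/m over full span:
  y_2 = -wx²(L-x)²/(24EI) = -13·(8/3)²·(8-(8/3))²/(24·2000) = -1664/30375 m
Superposition: y = Σ y_i = -3488/54675 m ≈ -0.063795 m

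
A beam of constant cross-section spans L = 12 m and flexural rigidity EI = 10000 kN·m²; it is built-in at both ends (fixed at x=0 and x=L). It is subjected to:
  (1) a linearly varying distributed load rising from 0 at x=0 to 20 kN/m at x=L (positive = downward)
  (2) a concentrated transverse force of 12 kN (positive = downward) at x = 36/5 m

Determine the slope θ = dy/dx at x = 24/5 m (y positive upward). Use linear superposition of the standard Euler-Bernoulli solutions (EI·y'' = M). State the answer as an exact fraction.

θ(24/5) = -19656/1953125 rad

Load 1 — triangular load w₀=20 kN/m (0→w₀ over full span):
  θ_1 = -w₀(2x(L-x)(L-2x)(x+2L)+x²(L-x)²)/(120LEI) = -20·(2·(24/5)·(12-(24/5))·(12-2·(24/5))·((24/5)+2·12)+(24/5)²·(12-(24/5))²)/(120·12·10000) = -648/78125 rad
Load 2 — point force P=12 kN at a=36/5 m (b=L-a=24/5):
  θ_2 = -Pb²x(2aL-(3a+b)x)/(2L³EI)  [x≤a] = -12·(24/5)²·(24/5)·(2·(36/5)·12-(3·(36/5)+(24/5))·(24/5))/(2·12³·10000) = -3456/1953125 rad
Superposition: θ = Σ θ_i = -19656/1953125 rad ≈ -0.010064 rad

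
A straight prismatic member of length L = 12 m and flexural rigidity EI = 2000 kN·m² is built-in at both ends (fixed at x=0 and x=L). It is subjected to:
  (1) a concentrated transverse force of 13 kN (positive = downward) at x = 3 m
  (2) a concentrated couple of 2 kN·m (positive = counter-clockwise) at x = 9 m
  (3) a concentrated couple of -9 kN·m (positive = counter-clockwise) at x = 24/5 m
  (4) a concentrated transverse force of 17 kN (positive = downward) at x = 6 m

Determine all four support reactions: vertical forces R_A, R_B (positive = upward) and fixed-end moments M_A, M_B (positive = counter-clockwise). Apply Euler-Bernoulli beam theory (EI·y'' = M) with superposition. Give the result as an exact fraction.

Load 1 — point force P=13 kN at a=3 m (b=L-a=9):
  R_A = Pb²(3a+b)/L³ = 13·9²·(3·3+9)/12³ = 351/32 kN
  M_A = Pab²/L² = 13·3·9²/12² = 351/16 kN·m
  R_B = Pa²(a+3b)/L³ = 13·3²·(3+3·9)/12³ = 65/32 kN
  M_B = -Pa²b/L² = -13·3²·9/12² = -117/16 kN·m
Load 2 — applied couple M₀=2 kN·m at a=9 m (b=L-a=3):
  R_A = 6M₀ab/L³ = 6·2·9·3/12³ = 3/16 kN
  M_A = M₀b(2a-b)/L² = 2·3·(2·9-3)/12² = 5/8 kN·m
  R_B = -6M₀ab/L³ = -6·2·9·3/12³ = -3/16 kN
  M_B = M₀a(2b-a)/L² = 2·9·(2·3-9)/12² = -3/8 kN·m
Load 3 — applied couple M₀=-9 kN·m at a=24/5 m (b=L-a=36/5):
  R_A = 6M₀ab/L³ = 6·(-9)·(24/5)·(36/5)/12³ = -27/25 kN
  M_A = M₀b(2a-b)/L² = (-9)·(36/5)·(2·(24/5)-(36/5))/12² = -27/25 kN·m
  R_B = -6M₀ab/L³ = -6·(-9)·(24/5)·(36/5)/12³ = 27/25 kN
  M_B = M₀a(2b-a)/L² = (-9)·(24/5)·(2·(36/5)-(24/5))/12² = -72/25 kN·m
Load 4 — point force P=17 kN at a=6 m (b=L-a=6):
  R_A = Pb²(3a+b)/L³ = 17·6²·(3·6+6)/12³ = 17/2 kN
  M_A = Pab²/L² = 17·6·6²/12² = 51/2 kN·m
  R_B = Pa²(a+3b)/L³ = 17·6²·(6+3·6)/12³ = 17/2 kN
  M_B = -Pa²b/L² = -17·6²·6/12² = -51/2 kN·m
Superposition: R_A = 14861/800 kN, M_A = 18793/400 kN·m, R_B = 9139/800 kN, M_B = -14427/400 kN·m

R_A = 14861/800 kN, M_A = 18793/400 kN·m, R_B = 9139/800 kN, M_B = -14427/400 kN·m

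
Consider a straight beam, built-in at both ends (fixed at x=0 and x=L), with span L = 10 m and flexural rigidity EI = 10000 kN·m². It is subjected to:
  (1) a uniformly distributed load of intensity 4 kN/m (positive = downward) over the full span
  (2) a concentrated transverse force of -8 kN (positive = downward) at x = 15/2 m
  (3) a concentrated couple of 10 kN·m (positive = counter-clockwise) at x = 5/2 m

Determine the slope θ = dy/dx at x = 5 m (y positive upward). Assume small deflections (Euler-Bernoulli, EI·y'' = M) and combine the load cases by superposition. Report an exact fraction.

Load 1 — uniform load w=4 kN/m over full span:
  θ_1 = -wx(L-x)(L-2x)/(12EI) = -4·5·(10-5)·(10-2·5)/(12·10000) = 0 rad
Load 2 — point force P=-8 kN at a=15/2 m (b=L-a=5/2):
  θ_2 = -Pb²x(2aL-(3a+b)x)/(2L³EI)  [x≤a] = -(-8)·(5/2)²·5·(2·(15/2)·10-(3·(15/2)+(5/2))·5)/(2·10³·10000) = 1/3200 rad
Load 3 — applied couple M₀=10 kN·m at a=5/2 m (b=L-a=15/2):
  θ_3 = (R_Ax²/2 - M_Ax - M₀(x-a))/EI  [x>a] with R_A=9/8, M_A=-15/8 = ((9/8)·5²/2 - (-15/8)·5 - 10·(5-(5/2)))/10000 = -1/6400 rad
Superposition: θ = Σ θ_i = 1/6400 rad ≈ 0.000156 rad

θ(5) = 1/6400 rad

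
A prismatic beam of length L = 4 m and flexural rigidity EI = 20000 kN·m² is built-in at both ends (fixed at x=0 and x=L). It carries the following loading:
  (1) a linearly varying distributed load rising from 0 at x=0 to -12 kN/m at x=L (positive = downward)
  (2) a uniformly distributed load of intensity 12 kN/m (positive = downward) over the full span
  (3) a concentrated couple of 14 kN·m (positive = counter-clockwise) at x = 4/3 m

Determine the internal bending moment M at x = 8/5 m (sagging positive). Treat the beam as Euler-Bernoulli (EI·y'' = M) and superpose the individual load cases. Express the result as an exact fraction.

Load 1 — triangular load w₀=-12 kN/m (0→w₀ over full span):
  M_1 = 3w₀Lx/20 - w₀L²/30 - w₀x³/(6L) = 3·(-12)·4·(8/5)/20 - (-12)·4²/30 - (-12)·(8/5)³/(6·4) = -384/125 kN·m
Load 2 — uniform load w=12 kN/m over full span:
  M_2 = wLx/2 - wL²/12 - wx²/2 = 12·4·(8/5)/2 - 12·4²/12 - 12·(8/5)²/2 = 176/25 kN·m
Load 3 — applied couple M₀=14 kN·m at a=4/3 m (b=L-a=8/3):
  M_3 = R_Ax - M_A - M₀  [x>a] with R_A=14/3, M_A=0 = (14/3)·(8/5) - 0 - 14 = -98/15 kN·m
Superposition: M = Σ M_i = -962/375 kN·m ≈ -2.565333 kN·m

M(8/5) = -962/375 kN·m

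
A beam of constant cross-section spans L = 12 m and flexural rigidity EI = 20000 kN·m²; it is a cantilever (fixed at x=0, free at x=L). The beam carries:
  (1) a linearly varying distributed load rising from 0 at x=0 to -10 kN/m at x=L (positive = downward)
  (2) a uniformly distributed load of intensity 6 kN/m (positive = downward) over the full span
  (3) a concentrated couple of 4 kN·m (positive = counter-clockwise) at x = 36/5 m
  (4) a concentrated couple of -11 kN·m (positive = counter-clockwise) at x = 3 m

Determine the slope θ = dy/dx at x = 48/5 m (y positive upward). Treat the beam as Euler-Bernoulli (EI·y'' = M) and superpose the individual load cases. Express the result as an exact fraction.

θ(48/5) = 52467/2500000 rad

Load 1 — triangular load w₀=-10 kN/m (0→w₀ over full span):
  θ_1 = (w₀Lx²/4-w₀L²x/3-w₀x⁴/(24L))/EI = ((-10)·12·(48/5)²/4-(-10)·12²·(48/5)/3-(-10)·(48/5)⁴/(24·12))/20000 = 8352/78125 rad
Load 2 — uniform load w=6 kN/m over full span:
  θ_2 = -wx(x²-3Lx+3L²)/(6EI) = -6·(48/5)·((48/5)²-3·12·(48/5)+3·12²)/(6·20000) = -6696/78125 rad
Load 3 — applied couple M₀=4 kN·m at a=36/5 m (b=L-a=24/5):
  θ_3 = M₀a/EI  [x>a] = 4·(36/5)/20000 = 9/6250 rad
Load 4 — applied couple M₀=-11 kN·m at a=3 m (b=L-a=9):
  θ_4 = M₀a/EI  [x>a] = (-11)·3/20000 = -33/20000 rad
Superposition: θ = Σ θ_i = 52467/2500000 rad ≈ 0.020987 rad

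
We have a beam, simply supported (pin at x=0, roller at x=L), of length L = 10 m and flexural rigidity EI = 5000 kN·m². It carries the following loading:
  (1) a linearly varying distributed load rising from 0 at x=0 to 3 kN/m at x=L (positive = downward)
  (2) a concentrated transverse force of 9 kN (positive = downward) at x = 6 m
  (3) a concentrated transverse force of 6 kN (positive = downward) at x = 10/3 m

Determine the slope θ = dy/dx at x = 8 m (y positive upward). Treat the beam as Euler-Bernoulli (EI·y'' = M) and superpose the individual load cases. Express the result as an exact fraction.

Load 1 — triangular load w₀=3 kN/m (0→w₀ over full span):
  θ_1 = -w₀(7L⁴-30L²x²+15x⁴)/(360LEI) = -3·(7·10⁴-30·10²·8²+15·8⁴)/(360·10·5000) = 757/75000 rad
Load 2 — point force P=9 kN at a=6 m (b=L-a=4):
  θ_2 = -Pa(2L²-6Lx+3x²+a²)/(6LEI)  [x>a] = -9·6·(2·10²-6·10·8+3·8²+6²)/(6·10·5000) = 117/12500 rad
Load 3 — point force P=6 kN at a=10/3 m (b=L-a=20/3):
  θ_3 = -Pa(2L²-6Lx+3x²+a²)/(6LEI)  [x>a] = -6·(10/3)·(2·10²-6·10·8+3·8²+(10/3)²)/(6·10·5000) = 173/33750 rad
Superposition: θ = Σ θ_i = 16591/675000 rad ≈ 0.024579 rad

θ(8) = 16591/675000 rad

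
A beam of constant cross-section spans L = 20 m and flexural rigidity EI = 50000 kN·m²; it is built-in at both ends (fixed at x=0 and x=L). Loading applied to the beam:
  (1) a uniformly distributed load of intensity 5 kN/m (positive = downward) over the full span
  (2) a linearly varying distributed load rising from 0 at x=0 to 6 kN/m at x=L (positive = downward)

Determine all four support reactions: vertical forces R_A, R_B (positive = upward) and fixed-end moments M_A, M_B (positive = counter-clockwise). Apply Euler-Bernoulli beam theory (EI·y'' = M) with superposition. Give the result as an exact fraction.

Load 1 — uniform load w=5 kN/m over full span:
  R_A = wL/2 = 5·20/2 = 50 kN
  M_A = wL²/12 = 5·20²/12 = 500/3 kN·m
  R_B = wL/2 = 5·20/2 = 50 kN
  M_B = -wL²/12 = -5·20²/12 = -500/3 kN·m
Load 2 — triangular load w₀=6 kN/m (0→w₀ over full span):
  R_A = 3w₀L/20 = 3·6·20/20 = 18 kN
  M_A = w₀L²/30 = 6·20²/30 = 80 kN·m
  R_B = 7w₀L/20 = 7·6·20/20 = 42 kN
  M_B = -w₀L²/20 = -6·20²/20 = -120 kN·m
Superposition: R_A = 68 kN, M_A = 740/3 kN·m, R_B = 92 kN, M_B = -860/3 kN·m

R_A = 68 kN, M_A = 740/3 kN·m, R_B = 92 kN, M_B = -860/3 kN·m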